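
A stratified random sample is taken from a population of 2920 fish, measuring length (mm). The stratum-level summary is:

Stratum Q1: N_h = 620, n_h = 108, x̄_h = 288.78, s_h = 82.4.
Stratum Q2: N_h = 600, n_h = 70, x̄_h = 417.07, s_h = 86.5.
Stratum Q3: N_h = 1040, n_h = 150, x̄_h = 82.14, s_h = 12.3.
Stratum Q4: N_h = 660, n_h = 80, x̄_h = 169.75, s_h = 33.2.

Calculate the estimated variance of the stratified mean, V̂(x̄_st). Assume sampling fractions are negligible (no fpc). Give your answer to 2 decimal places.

V̂(x̄_st) ≈ 8.18

V̂(x̄_st) = Σ W_h² s_h²/n_h, with W_h = N_h/N and N = 2920:
  stratum Q1: (620/2920)²·82.4²/108 = 2.83432
  stratum Q2: (600/2920)²·86.5²/70 = 4.51306
  stratum Q3: (1040/2920)²·12.3²/150 = 0.127944
  stratum Q4: (660/2920)²·33.2²/80 = 0.703896
V̂(x̄_st) = 8.17921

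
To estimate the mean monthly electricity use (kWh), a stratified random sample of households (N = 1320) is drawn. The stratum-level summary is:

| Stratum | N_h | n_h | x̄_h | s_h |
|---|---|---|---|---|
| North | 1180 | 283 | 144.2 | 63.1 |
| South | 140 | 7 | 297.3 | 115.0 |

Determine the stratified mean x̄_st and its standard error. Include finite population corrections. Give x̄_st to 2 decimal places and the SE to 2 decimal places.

x̄_st = Σ W_h x̄_h = (1180·144.2 + 140·297.3)/1320 = 160.43788
V̂(x̄_st) = Σ W_h² (1 − n_h/N_h) s_h²/n_h, with W_h = N_h/N and N = 1320:
  stratum North: (1180/1320)²·(1 − 283/1180)·63.1²/283 = 8.54671
  stratum South: (140/1320)²·(1 − 7/140)·115.0²/7 = 20.1897
V̂(x̄_st) = 28.7364
SE(x̄_st) = √28.7364 = 5.36063

x̄_st ≈ 160.44, SE ≈ 5.36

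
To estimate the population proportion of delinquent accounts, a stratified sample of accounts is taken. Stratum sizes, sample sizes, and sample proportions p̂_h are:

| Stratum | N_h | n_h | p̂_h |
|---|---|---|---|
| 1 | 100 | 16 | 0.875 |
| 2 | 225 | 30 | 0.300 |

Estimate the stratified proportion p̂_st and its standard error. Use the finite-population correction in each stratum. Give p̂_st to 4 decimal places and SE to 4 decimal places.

N = 325; stratum weights W_h = N_h/N.
p̂_st = Σ W_h p̂_h = (100·0.875 + 225·0.300)/325 = 0.47692
V̂(p̂_st) = Σ W_h² (1 − n_h/N_h) p̂_h(1−p̂_h)/(n_h−1):
  stratum 1: (100/325)²·(1 − 16/100)·0.875·0.125/15 = 0.000579882
  stratum 2: (225/325)²·(1 − 30/225)·0.300·0.700/29 = 0.00300796
V̂(p̂_st) = 0.00358784; SE = √V̂ = 0.0598986

p̂_st ≈ 0.4769, SE ≈ 0.0599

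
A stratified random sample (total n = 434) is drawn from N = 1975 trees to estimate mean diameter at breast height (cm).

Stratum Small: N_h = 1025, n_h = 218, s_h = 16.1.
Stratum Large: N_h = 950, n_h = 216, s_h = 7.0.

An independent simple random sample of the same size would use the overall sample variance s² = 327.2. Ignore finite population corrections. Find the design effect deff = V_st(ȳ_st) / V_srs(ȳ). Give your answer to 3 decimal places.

deff ≈ 0.494

V̂(ȳ_st) = Σ W_h² s_h²/n_h, with W_h = N_h/N and N = 1975:
  stratum Small: (1025/1975)²·16.1²/218 = 0.320264
  stratum Large: (950/1975)²·7.0²/216 = 0.0524874
V_st = 0.372752
V_srs = s²/n = 327.2/434 = 0.753917
deff = V_st / V_srs = 0.372752/0.753917 = 0.4944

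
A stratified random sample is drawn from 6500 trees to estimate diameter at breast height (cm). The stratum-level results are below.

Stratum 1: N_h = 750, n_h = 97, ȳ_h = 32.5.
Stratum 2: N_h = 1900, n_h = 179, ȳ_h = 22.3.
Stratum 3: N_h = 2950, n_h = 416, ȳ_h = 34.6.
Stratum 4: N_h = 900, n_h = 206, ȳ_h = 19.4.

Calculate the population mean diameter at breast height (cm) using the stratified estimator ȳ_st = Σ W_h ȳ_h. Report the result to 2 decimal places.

N = Σ N_h = 6500. Stratum weights W_h = N_h/N.
ȳ_st = (750·32.5 + 1900·22.3 + 2950·34.6 + 900·19.4) / 6500 = 28.6577

ȳ_st ≈ 28.66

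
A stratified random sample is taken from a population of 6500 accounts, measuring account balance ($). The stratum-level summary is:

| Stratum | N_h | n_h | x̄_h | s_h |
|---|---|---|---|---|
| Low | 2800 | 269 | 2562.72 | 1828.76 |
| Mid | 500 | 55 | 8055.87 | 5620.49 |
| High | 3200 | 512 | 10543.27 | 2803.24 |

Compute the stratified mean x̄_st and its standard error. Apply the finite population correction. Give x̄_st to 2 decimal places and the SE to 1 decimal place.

x̄_st = Σ W_h x̄_h = (2800·2562.72 + 500·8055.87 + 3200·10543.27)/6500 = 6914.15615
V̂(x̄_st) = Σ W_h² (1 − n_h/N_h) s_h²/n_h, with W_h = N_h/N and N = 6500:
  stratum Low: (2800/6500)²·(1 − 269/2800)·1828.76²/269 = 2085.38
  stratum Mid: (500/6500)²·(1 − 55/500)·5620.49²/55 = 3024.75
  stratum High: (3200/6500)²·(1 − 512/3200)·2803.24²/512 = 3124.66
V̂(x̄_st) = 8234.79
SE(x̄_st) = √8234.79 = 90.7457

x̄_st ≈ 6914.16, SE ≈ 90.7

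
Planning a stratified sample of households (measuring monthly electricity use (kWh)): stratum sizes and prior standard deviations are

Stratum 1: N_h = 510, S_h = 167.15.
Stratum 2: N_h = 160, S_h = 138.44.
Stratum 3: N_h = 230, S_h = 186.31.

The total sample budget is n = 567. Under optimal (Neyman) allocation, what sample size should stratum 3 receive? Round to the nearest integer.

162

Neyman allocation: n_h = n · N_h S_h / Σ N_i S_i, with n = 567.
  stratum 1: N_h·S_h = 510·167.15 = 85246.50
  stratum 2: N_h·S_h = 160·138.44 = 22150.40
  stratum 3: N_h·S_h = 230·186.31 = 42851.30
Σ N_h S_h = 150248.20
n for stratum 3 = 567·42851.30/150248.20 = 161.710 → 162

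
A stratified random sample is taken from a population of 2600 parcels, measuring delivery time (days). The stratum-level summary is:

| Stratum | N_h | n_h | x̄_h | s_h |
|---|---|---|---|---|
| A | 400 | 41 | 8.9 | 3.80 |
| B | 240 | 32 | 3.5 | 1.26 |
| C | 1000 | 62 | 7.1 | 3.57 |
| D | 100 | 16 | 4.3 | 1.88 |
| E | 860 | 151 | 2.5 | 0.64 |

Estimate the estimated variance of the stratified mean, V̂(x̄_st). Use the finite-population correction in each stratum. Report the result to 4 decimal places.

V̂(x̄_st) ≈ 0.0369

V̂(x̄_st) = Σ W_h² (1 − n_h/N_h) s_h²/n_h, with W_h = N_h/N and N = 2600:
  stratum A: (400/2600)²·(1 − 41/400)·3.80²/41 = 0.00748154
  stratum B: (240/2600)²·(1 − 32/240)·1.26²/32 = 0.000366369
  stratum C: (1000/2600)²·(1 − 62/1000)·3.57²/62 = 0.0285234
  stratum D: (100/2600)²·(1 − 16/100)·1.88²/16 = 0.000274491
  stratum E: (860/2600)²·(1 − 151/860)·0.64²/151 = 0.00024467
V̂(x̄_st) = 0.0368904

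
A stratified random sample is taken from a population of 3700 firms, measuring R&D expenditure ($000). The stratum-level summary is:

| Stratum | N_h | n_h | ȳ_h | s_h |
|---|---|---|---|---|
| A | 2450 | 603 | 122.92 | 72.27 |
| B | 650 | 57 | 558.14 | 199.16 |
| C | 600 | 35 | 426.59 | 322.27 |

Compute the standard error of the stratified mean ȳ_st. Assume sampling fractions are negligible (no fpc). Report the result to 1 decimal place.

V̂(ȳ_st) = Σ W_h² s_h²/n_h, with W_h = N_h/N and N = 3700:
  stratum A: (2450/3700)²·72.27²/603 = 3.79776
  stratum B: (650/3700)²·199.16²/57 = 21.476
  stratum C: (600/3700)²·322.27²/35 = 78.0316
V̂(ȳ_st) = 103.305
SE(ȳ_st) = √103.305 = 10.1639

SE(ȳ_st) ≈ 10.2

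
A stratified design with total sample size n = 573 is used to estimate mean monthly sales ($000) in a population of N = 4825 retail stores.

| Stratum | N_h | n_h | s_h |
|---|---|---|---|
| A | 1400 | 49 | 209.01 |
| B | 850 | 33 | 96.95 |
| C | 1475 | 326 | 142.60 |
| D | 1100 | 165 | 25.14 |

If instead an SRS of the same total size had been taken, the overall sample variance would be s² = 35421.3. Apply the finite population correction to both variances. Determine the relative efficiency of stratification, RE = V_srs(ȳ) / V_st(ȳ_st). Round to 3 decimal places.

V̂(ȳ_st) = Σ W_h² (1 − n_h/N_h) s_h²/n_h, with W_h = N_h/N and N = 4825:
  stratum A: (1400/4825)²·(1 − 49/1400)·209.01²/49 = 72.4314
  stratum B: (850/4825)²·(1 − 33/850)·96.95²/33 = 8.49626
  stratum C: (1475/4825)²·(1 − 326/1475)·142.60²/326 = 4.54087
  stratum D: (1100/4825)²·(1 − 165/1100)·25.14²/165 = 0.169222
V_st = 85.6377
V_srs = (1 − 573/4825)·35421.3/573 = 54.4761
Relative efficiency = V_srs / V_st = 54.4761/85.6377 = 0.6361

RE ≈ 0.636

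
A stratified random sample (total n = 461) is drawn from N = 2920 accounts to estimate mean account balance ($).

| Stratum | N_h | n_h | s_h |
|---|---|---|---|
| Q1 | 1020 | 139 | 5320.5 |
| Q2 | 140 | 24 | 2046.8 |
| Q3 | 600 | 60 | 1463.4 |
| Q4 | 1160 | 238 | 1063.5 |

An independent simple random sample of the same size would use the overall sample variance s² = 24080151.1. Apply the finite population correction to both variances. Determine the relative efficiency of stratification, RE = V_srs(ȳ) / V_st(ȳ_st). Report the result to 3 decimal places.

RE ≈ 1.852

V̂(ȳ_st) = Σ W_h² (1 − n_h/N_h) s_h²/n_h, with W_h = N_h/N and N = 2920:
  stratum Q1: (1020/2920)²·(1 − 139/1020)·5320.5²/139 = 21463.5
  stratum Q2: (140/2920)²·(1 − 24/140)·2046.8²/24 = 332.476
  stratum Q3: (600/2920)²·(1 − 60/600)·1463.4²/60 = 1356.29
  stratum Q4: (1160/2920)²·(1 − 238/1160)·1063.5²/238 = 596.103
V_st = 23748.4
V_srs = (1 − 461/2920)·24080151.1/461 = 43988
Relative efficiency = V_srs / V_st = 43988/23748.4 = 1.8523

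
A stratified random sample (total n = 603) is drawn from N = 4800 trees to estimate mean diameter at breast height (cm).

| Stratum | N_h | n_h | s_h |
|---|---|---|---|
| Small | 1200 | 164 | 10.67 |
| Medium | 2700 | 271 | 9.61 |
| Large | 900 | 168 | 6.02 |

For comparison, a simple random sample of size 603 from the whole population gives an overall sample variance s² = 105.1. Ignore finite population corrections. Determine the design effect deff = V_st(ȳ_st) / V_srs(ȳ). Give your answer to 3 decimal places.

deff ≈ 0.911

V̂(ȳ_st) = Σ W_h² s_h²/n_h, with W_h = N_h/N and N = 4800:
  stratum Small: (1200/4800)²·10.67²/164 = 0.0433875
  stratum Medium: (2700/4800)²·9.61²/271 = 0.107826
  stratum Large: (900/4800)²·6.02²/168 = 0.00758379
V_st = 0.158797
V_srs = s²/n = 105.1/603 = 0.174295
deff = V_st / V_srs = 0.158797/0.174295 = 0.9111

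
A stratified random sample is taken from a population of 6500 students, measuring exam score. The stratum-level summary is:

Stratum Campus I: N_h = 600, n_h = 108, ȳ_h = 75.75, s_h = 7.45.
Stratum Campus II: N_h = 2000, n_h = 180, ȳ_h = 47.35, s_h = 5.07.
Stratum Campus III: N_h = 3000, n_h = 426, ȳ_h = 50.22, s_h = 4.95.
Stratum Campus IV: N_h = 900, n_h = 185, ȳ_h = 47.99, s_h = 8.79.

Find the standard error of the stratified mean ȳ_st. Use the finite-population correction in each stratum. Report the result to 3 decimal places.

SE(ȳ_st) ≈ 0.181

V̂(ȳ_st) = Σ W_h² (1 − n_h/N_h) s_h²/n_h, with W_h = N_h/N and N = 6500:
  stratum Campus I: (600/6500)²·(1 − 108/600)·7.45²/108 = 0.00359069
  stratum Campus II: (2000/6500)²·(1 − 180/2000)·5.07²/180 = 0.0123032
  stratum Campus III: (3000/6500)²·(1 − 426/3000)·4.95²/426 = 0.0105124
  stratum Campus IV: (900/6500)²·(1 − 185/900)·8.79²/185 = 0.00636104
V̂(ȳ_st) = 0.0327674
SE(ȳ_st) = √0.0327674 = 0.181018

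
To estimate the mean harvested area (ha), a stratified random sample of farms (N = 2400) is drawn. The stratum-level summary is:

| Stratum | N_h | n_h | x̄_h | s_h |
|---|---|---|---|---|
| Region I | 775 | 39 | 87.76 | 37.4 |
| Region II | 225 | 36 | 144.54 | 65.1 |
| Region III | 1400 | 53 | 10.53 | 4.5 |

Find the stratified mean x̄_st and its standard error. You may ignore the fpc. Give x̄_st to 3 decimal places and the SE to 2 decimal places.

x̄_st ≈ 48.032, SE ≈ 2.21

x̄_st = Σ W_h x̄_h = (775·87.76 + 225·144.54 + 1400·10.53)/2400 = 48.03229
V̂(x̄_st) = Σ W_h² s_h²/n_h, with W_h = N_h/N and N = 2400:
  stratum Region I: (775/2400)²·37.4²/39 = 3.7399
  stratum Region II: (225/2400)²·65.1²/36 = 1.03467
  stratum Region III: (1400/2400)²·4.5²/53 = 0.130012
V̂(x̄_st) = 4.90458
SE(x̄_st) = √4.90458 = 2.21463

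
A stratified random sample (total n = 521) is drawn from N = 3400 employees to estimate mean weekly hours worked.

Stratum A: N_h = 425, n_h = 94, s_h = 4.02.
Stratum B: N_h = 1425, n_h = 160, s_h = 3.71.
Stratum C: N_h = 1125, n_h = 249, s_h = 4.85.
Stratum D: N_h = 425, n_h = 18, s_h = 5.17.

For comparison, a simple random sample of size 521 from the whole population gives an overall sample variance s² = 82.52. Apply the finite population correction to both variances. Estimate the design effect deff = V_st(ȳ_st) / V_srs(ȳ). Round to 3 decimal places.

deff ≈ 0.341

V̂(ȳ_st) = Σ W_h² (1 − n_h/N_h) s_h²/n_h, with W_h = N_h/N and N = 3400:
  stratum A: (425/3400)²·(1 − 94/425)·4.02²/94 = 0.0020921
  stratum B: (1425/3400)²·(1 − 160/1425)·3.71²/160 = 0.0134145
  stratum C: (1125/3400)²·(1 − 249/1125)·4.85²/249 = 0.00805347
  stratum D: (425/3400)²·(1 − 18/425)·5.17²/18 = 0.0222195
V_st = 0.0457796
V_srs = (1 − 521/3400)·82.52/521 = 0.134117
deff = V_st / V_srs = 0.0457796/0.134117 = 0.3413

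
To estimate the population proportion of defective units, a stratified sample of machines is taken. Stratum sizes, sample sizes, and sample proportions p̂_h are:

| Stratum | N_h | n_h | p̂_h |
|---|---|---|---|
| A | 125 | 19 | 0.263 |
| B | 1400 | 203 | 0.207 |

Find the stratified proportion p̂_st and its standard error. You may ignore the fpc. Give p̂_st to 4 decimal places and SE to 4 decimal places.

N = 1525; stratum weights W_h = N_h/N.
p̂_st = Σ W_h p̂_h = (125·0.263 + 1400·0.207)/1525 = 0.21159
V̂(p̂_st) = Σ W_h² p̂_h(1−p̂_h)/(n_h−1):
  stratum A: (125/1525)²·0.263·0.737/18 = 7.23488e-05
  stratum B: (1400/1525)²·0.207·0.793/202 = 0.000684871
V̂(p̂_st) = 0.000757219; SE = √V̂ = 0.0275176

p̂_st ≈ 0.2116, SE ≈ 0.0275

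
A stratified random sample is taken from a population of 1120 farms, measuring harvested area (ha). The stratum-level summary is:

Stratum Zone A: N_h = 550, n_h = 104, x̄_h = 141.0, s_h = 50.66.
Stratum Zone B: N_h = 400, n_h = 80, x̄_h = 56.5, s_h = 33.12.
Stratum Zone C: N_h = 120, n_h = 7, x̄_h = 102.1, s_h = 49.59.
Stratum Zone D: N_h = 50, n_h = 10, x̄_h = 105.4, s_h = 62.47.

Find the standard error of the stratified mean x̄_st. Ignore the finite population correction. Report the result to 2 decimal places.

SE(x̄_st) ≈ 3.54

V̂(x̄_st) = Σ W_h² s_h²/n_h, with W_h = N_h/N and N = 1120:
  stratum Zone A: (550/1120)²·50.66²/104 = 5.95095
  stratum Zone B: (400/1120)²·33.12²/80 = 1.74894
  stratum Zone C: (120/1120)²·49.59²/7 = 4.03289
  stratum Zone D: (50/1120)²·62.47²/10 = 0.777762
V̂(x̄_st) = 12.5105
SE(x̄_st) = √12.5105 = 3.53702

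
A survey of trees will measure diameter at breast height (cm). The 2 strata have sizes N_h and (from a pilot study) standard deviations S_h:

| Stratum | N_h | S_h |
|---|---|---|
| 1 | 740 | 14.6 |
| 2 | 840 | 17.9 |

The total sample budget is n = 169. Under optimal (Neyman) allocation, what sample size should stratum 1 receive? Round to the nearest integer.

Neyman allocation: n_h = n · N_h S_h / Σ N_i S_i, with n = 169.
  stratum 1: N_h·S_h = 740·14.6 = 10804.00
  stratum 2: N_h·S_h = 840·17.9 = 15036.00
Σ N_h S_h = 25840.00
n for stratum 1 = 169·10804.00/25840.00 = 70.661 → 71

71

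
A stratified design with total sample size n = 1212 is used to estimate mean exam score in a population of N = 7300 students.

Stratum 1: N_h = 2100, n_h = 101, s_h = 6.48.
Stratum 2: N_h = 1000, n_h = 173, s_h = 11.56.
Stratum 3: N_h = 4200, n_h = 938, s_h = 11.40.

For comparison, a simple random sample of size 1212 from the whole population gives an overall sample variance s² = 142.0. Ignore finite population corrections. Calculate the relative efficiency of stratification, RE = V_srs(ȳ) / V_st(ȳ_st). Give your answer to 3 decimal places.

RE ≈ 1.236

V̂(ȳ_st) = Σ W_h² s_h²/n_h, with W_h = N_h/N and N = 7300:
  stratum 1: (2100/7300)²·6.48²/101 = 0.034405
  stratum 2: (1000/7300)²·11.56²/173 = 0.0144952
  stratum 3: (4200/7300)²·11.40²/938 = 0.0458627
V_st = 0.0947629
V_srs = s²/n = 142.0/1212 = 0.117162
Relative efficiency = V_srs / V_st = 0.117162/0.0947629 = 1.2364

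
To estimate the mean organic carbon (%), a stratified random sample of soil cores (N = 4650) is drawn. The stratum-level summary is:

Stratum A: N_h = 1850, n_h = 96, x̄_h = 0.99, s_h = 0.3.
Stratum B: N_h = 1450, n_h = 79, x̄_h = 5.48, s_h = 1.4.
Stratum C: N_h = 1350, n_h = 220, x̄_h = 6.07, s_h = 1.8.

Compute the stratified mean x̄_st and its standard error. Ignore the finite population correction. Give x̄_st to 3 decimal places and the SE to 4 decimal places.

x̄_st = Σ W_h x̄_h = (1850·0.99 + 1450·5.48 + 1350·6.07)/4650 = 3.86495
V̂(x̄_st) = Σ W_h² s_h²/n_h, with W_h = N_h/N and N = 4650:
  stratum A: (1850/4650)²·0.3²/96 = 0.000148391
  stratum B: (1450/4650)²·1.4²/79 = 0.00241245
  stratum C: (1350/4650)²·1.8²/220 = 0.00124132
V̂(x̄_st) = 0.00380217
SE(x̄_st) = √0.00380217 = 0.0616617

x̄_st ≈ 3.865, SE ≈ 0.0617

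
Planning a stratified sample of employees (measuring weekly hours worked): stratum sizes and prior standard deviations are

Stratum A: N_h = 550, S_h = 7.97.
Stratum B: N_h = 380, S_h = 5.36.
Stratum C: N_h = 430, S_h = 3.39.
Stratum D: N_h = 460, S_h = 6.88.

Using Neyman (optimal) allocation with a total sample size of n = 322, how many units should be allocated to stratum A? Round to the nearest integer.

128

Neyman allocation: n_h = n · N_h S_h / Σ N_i S_i, with n = 322.
  stratum A: N_h·S_h = 550·7.97 = 4383.50
  stratum B: N_h·S_h = 380·5.36 = 2036.80
  stratum C: N_h·S_h = 430·3.39 = 1457.70
  stratum D: N_h·S_h = 460·6.88 = 3164.80
Σ N_h S_h = 11042.80
n for stratum A = 322·4383.50/11042.80 = 127.820 → 128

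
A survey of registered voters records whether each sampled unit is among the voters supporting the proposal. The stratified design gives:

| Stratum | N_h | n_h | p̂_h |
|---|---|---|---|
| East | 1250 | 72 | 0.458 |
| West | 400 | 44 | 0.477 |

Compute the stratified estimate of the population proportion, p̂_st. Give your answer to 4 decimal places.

N = 1650; stratum weights W_h = N_h/N.
p̂_st = Σ W_h p̂_h = (1250·0.458 + 400·0.477)/1650 = 0.46261

p̂_st ≈ 0.4626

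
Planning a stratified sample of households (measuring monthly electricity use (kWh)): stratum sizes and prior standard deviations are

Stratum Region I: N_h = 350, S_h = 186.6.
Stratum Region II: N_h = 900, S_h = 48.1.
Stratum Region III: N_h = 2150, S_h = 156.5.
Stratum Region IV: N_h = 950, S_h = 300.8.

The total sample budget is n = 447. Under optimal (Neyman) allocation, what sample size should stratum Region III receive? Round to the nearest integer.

206

Neyman allocation: n_h = n · N_h S_h / Σ N_i S_i, with n = 447.
  stratum Region I: N_h·S_h = 350·186.6 = 65310.00
  stratum Region II: N_h·S_h = 900·48.1 = 43290.00
  stratum Region III: N_h·S_h = 2150·156.5 = 336475.00
  stratum Region IV: N_h·S_h = 950·300.8 = 285760.00
Σ N_h S_h = 730835.00
n for stratum Region III = 447·336475.00/730835.00 = 205.798 → 206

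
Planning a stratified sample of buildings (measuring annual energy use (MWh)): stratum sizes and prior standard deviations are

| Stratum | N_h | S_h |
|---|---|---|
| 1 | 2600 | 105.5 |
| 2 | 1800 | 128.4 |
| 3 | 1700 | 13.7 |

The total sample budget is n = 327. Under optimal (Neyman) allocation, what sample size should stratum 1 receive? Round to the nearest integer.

Neyman allocation: n_h = n · N_h S_h / Σ N_i S_i, with n = 327.
  stratum 1: N_h·S_h = 2600·105.5 = 274300.00
  stratum 2: N_h·S_h = 1800·128.4 = 231120.00
  stratum 3: N_h·S_h = 1700·13.7 = 23290.00
Σ N_h S_h = 528710.00
n for stratum 1 = 327·274300.00/528710.00 = 169.651 → 170

170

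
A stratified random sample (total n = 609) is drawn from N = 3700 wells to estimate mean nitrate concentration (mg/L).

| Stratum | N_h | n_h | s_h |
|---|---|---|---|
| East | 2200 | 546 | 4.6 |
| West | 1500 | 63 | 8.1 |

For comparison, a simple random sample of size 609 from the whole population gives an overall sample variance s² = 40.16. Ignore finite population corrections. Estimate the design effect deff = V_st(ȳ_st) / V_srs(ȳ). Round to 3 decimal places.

deff ≈ 2.803

V̂(ȳ_st) = Σ W_h² s_h²/n_h, with W_h = N_h/N and N = 3700:
  stratum East: (2200/3700)²·4.6²/546 = 0.0137014
  stratum West: (1500/3700)²·8.1²/63 = 0.171162
V_st = 0.184864
V_srs = s²/n = 40.16/609 = 0.0659442
deff = V_st / V_srs = 0.184864/0.0659442 = 2.8033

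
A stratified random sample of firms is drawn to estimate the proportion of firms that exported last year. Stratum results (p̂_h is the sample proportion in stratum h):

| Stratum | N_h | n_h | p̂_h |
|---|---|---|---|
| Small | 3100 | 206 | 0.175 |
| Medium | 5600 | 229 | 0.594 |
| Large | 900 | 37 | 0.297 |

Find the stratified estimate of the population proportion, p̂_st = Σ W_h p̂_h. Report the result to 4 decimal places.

N = 9600; stratum weights W_h = N_h/N.
p̂_st = Σ W_h p̂_h = (3100·0.175 + 5600·0.594 + 900·0.297)/9600 = 0.43085

p̂_st ≈ 0.4309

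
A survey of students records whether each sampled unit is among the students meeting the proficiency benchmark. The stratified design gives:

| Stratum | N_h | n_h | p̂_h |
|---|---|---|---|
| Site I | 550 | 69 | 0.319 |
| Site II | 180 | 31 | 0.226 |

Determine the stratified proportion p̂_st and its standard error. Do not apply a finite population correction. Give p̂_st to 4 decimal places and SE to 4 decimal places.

N = 730; stratum weights W_h = N_h/N.
p̂_st = Σ W_h p̂_h = (550·0.319 + 180·0.226)/730 = 0.29607
V̂(p̂_st) = Σ W_h² p̂_h(1−p̂_h)/(n_h−1):
  stratum Site I: (550/730)²·0.319·0.681/68 = 0.00181346
  stratum Site II: (180/730)²·0.226·0.774/30 = 0.000354509
V̂(p̂_st) = 0.00216797; SE = √V̂ = 0.0465615

p̂_st ≈ 0.2961, SE ≈ 0.0466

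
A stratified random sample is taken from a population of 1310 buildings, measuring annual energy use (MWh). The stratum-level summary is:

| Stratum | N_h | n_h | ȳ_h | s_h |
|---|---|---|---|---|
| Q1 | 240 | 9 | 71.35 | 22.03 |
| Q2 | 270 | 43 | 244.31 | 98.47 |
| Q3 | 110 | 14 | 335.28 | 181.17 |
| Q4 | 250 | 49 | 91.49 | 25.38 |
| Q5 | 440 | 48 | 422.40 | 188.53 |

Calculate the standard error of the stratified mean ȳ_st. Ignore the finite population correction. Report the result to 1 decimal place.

V̂(ȳ_st) = Σ W_h² s_h²/n_h, with W_h = N_h/N and N = 1310:
  stratum Q1: (240/1310)²·22.03²/9 = 1.80995
  stratum Q2: (270/1310)²·98.47²/43 = 9.57909
  stratum Q3: (110/1310)²·181.17²/14 = 16.5306
  stratum Q4: (250/1310)²·25.38²/49 = 0.478767
  stratum Q5: (440/1310)²·188.53²/48 = 83.5377
V̂(ȳ_st) = 111.936
SE(ȳ_st) = √111.936 = 10.58

SE(ȳ_st) ≈ 10.6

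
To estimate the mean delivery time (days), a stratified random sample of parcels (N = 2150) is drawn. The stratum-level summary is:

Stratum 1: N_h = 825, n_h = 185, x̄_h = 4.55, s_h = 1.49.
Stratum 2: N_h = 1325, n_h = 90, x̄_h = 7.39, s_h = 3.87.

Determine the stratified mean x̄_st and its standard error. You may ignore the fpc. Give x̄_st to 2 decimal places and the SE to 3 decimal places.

x̄_st ≈ 6.30, SE ≈ 0.255

x̄_st = Σ W_h x̄_h = (825·4.55 + 1325·7.39)/2150 = 6.30023
V̂(x̄_st) = Σ W_h² s_h²/n_h, with W_h = N_h/N and N = 2150:
  stratum 1: (825/2150)²·1.49²/185 = 0.00176698
  stratum 2: (1325/2150)²·3.87²/90 = 0.0632025
V̂(x̄_st) = 0.0649695
SE(x̄_st) = √0.0649695 = 0.254891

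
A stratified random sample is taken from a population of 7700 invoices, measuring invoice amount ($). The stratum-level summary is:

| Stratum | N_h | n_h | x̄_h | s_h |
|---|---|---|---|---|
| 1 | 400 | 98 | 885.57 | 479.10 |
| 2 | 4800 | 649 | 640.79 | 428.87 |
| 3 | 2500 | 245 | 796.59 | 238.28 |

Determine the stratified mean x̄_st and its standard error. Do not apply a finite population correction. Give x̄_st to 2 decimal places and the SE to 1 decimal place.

x̄_st ≈ 704.09, SE ≈ 11.9

x̄_st = Σ W_h x̄_h = (400·885.57 + 4800·640.79 + 2500·796.59)/7700 = 704.09026
V̂(x̄_st) = Σ W_h² s_h²/n_h, with W_h = N_h/N and N = 7700:
  stratum 1: (400/7700)²·479.10²/98 = 6.32069
  stratum 2: (4800/7700)²·428.87²/649 = 110.131
  stratum 3: (2500/7700)²·238.28²/245 = 24.4291
V̂(x̄_st) = 140.88
SE(x̄_st) = √140.88 = 11.8693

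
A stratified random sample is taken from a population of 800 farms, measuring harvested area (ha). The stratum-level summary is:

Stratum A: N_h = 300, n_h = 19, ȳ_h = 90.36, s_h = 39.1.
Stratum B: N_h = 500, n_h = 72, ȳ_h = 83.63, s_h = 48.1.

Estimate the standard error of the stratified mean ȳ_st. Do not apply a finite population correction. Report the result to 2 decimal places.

V̂(ȳ_st) = Σ W_h² s_h²/n_h, with W_h = N_h/N and N = 800:
  stratum A: (300/800)²·39.1²/19 = 11.3152
  stratum B: (500/800)²·48.1²/72 = 12.5521
V̂(ȳ_st) = 23.8673
SE(ȳ_st) = √23.8673 = 4.88542

SE(ȳ_st) ≈ 4.89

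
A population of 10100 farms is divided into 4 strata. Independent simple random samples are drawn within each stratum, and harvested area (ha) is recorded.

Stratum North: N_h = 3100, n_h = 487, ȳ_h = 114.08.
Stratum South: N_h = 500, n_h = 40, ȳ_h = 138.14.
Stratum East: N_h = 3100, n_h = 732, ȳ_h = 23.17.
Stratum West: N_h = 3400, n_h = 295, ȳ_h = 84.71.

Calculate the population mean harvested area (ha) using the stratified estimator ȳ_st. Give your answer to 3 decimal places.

ȳ_st ≈ 77.481

N = Σ N_h = 10100. Stratum weights W_h = N_h/N.
ȳ_st = (3100·114.08 + 500·138.14 + 3100·23.17 + 3400·84.71) / 10100 = 77.48109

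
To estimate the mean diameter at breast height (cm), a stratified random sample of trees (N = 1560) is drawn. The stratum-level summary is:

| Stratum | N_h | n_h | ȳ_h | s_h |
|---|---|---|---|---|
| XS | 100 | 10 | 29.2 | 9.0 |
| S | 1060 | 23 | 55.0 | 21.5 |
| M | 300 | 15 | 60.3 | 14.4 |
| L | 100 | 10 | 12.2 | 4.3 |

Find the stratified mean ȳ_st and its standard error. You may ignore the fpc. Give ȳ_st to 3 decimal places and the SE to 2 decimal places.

ȳ_st = Σ W_h ȳ_h = (100·29.2 + 1060·55.0 + 300·60.3 + 100·12.2)/1560 = 51.62179
V̂(ȳ_st) = Σ W_h² s_h²/n_h, with W_h = N_h/N and N = 1560:
  stratum XS: (100/1560)²·9.0²/10 = 0.033284
  stratum S: (1060/1560)²·21.5²/23 = 9.27922
  stratum M: (300/1560)²·14.4²/15 = 0.511243
  stratum L: (100/1560)²·4.3²/10 = 0.0075978
V̂(ȳ_st) = 9.83135
SE(ȳ_st) = √9.83135 = 3.1355

ȳ_st ≈ 51.622, SE ≈ 3.14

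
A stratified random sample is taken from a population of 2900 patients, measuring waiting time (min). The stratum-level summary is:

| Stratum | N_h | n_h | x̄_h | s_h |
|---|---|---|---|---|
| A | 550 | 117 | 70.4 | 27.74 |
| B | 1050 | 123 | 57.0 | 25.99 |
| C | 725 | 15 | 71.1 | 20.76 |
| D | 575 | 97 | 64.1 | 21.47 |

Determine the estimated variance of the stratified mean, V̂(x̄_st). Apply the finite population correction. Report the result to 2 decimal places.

V̂(x̄_st) ≈ 2.74

V̂(x̄_st) = Σ W_h² (1 − n_h/N_h) s_h²/n_h, with W_h = N_h/N and N = 2900:
  stratum A: (550/2900)²·(1 − 117/550)·27.74²/117 = 0.186244
  stratum B: (1050/2900)²·(1 − 123/1050)·25.99²/123 = 0.635595
  stratum C: (725/2900)²·(1 − 15/725)·20.76²/15 = 1.75859
  stratum D: (575/2900)²·(1 − 97/575)·21.47²/97 = 0.155307
V̂(x̄_st) = 2.73573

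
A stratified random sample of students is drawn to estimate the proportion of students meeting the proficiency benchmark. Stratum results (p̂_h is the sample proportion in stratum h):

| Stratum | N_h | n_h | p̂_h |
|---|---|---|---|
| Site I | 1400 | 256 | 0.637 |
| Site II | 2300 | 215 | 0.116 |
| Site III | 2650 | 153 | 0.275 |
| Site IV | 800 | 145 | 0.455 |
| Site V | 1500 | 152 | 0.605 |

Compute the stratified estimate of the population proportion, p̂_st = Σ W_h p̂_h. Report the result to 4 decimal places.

N = 8650; stratum weights W_h = N_h/N.
p̂_st = Σ W_h p̂_h = (1400·0.637 + 2300·0.116 + 2650·0.275 + 800·0.455 + 1500·0.605)/8650 = 0.36518

p̂_st ≈ 0.3652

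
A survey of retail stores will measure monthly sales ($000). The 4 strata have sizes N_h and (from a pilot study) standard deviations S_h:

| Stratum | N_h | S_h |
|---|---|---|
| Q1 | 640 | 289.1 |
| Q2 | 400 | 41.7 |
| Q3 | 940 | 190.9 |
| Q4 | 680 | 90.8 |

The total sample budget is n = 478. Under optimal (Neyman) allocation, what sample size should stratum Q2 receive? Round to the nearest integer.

Neyman allocation: n_h = n · N_h S_h / Σ N_i S_i, with n = 478.
  stratum Q1: N_h·S_h = 640·289.1 = 185024.00
  stratum Q2: N_h·S_h = 400·41.7 = 16680.00
  stratum Q3: N_h·S_h = 940·190.9 = 179446.00
  stratum Q4: N_h·S_h = 680·90.8 = 61744.00
Σ N_h S_h = 442894.00
n for stratum Q2 = 478·16680.00/442894.00 = 18.002 → 18

18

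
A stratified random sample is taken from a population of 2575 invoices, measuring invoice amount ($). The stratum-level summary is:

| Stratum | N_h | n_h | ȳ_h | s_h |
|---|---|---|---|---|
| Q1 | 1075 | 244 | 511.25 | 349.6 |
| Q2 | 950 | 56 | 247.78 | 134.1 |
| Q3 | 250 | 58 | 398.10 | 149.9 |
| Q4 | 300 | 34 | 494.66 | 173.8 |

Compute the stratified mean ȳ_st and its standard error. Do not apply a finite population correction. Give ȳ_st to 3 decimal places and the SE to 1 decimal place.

ȳ_st ≈ 401.129, SE ≈ 12.1

ȳ_st = Σ W_h ȳ_h = (1075·511.25 + 950·247.78 + 250·398.10 + 300·494.66)/2575 = 401.12922
V̂(ȳ_st) = Σ W_h² s_h²/n_h, with W_h = N_h/N and N = 2575:
  stratum Q1: (1075/2575)²·349.6²/244 = 87.3002
  stratum Q2: (950/2575)²·134.1²/56 = 43.7081
  stratum Q3: (250/2575)²·149.9²/58 = 3.65175
  stratum Q4: (300/2575)²·173.8²/34 = 12.0589
V̂(ȳ_st) = 146.719
SE(ȳ_st) = √146.719 = 12.1128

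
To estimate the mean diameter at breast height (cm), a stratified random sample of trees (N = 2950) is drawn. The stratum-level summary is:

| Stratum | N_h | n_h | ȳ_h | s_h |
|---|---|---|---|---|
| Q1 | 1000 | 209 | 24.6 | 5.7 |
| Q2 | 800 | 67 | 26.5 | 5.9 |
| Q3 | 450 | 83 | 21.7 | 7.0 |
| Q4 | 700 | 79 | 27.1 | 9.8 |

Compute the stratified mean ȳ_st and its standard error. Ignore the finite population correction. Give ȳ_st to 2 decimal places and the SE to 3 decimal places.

ȳ_st ≈ 25.27, SE ≈ 0.372

ȳ_st = Σ W_h ȳ_h = (1000·24.6 + 800·26.5 + 450·21.7 + 700·27.1)/2950 = 25.26610
V̂(ȳ_st) = Σ W_h² s_h²/n_h, with W_h = N_h/N and N = 2950:
  stratum Q1: (1000/2950)²·5.7²/209 = 0.0178632
  stratum Q2: (800/2950)²·5.9²/67 = 0.038209
  stratum Q3: (450/2950)²·7.0²/83 = 0.0137372
  stratum Q4: (700/2950)²·9.8²/79 = 0.0684506
V̂(ȳ_st) = 0.13826
SE(ȳ_st) = √0.13826 = 0.371833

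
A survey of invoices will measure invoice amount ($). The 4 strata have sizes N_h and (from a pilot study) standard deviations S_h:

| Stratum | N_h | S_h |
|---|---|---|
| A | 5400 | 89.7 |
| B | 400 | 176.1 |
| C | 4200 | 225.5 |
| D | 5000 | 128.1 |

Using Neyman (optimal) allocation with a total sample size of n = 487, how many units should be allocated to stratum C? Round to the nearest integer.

215

Neyman allocation: n_h = n · N_h S_h / Σ N_i S_i, with n = 487.
  stratum A: N_h·S_h = 5400·89.7 = 484380.00
  stratum B: N_h·S_h = 400·176.1 = 70440.00
  stratum C: N_h·S_h = 4200·225.5 = 947100.00
  stratum D: N_h·S_h = 5000·128.1 = 640500.00
Σ N_h S_h = 2142420.00
n for stratum C = 487·947100.00/2142420.00 = 215.288 → 215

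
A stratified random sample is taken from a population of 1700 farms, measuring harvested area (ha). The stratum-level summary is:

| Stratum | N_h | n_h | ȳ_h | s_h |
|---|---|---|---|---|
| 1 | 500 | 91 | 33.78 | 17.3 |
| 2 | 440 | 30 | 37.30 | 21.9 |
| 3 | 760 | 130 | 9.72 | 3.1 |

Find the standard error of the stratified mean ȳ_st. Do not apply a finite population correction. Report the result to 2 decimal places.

V̂(ȳ_st) = Σ W_h² s_h²/n_h, with W_h = N_h/N and N = 1700:
  stratum 1: (500/1700)²·17.3²/91 = 0.284507
  stratum 2: (440/1700)²·21.9²/30 = 1.07096
  stratum 3: (760/1700)²·3.1²/130 = 0.0147744
V̂(ȳ_st) = 1.37024
SE(ȳ_st) = √1.37024 = 1.17057

SE(ȳ_st) ≈ 1.17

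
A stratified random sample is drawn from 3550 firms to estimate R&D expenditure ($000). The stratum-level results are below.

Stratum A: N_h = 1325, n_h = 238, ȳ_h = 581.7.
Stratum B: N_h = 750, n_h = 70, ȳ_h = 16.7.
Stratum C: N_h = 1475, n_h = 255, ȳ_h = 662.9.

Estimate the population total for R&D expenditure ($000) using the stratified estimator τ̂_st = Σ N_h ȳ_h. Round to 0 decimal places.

τ̂_st = Σ N_h ȳ_h = 1325·581.7 + 750·16.7 + 1475·662.9 = 1761055

τ̂_st ≈ 1761055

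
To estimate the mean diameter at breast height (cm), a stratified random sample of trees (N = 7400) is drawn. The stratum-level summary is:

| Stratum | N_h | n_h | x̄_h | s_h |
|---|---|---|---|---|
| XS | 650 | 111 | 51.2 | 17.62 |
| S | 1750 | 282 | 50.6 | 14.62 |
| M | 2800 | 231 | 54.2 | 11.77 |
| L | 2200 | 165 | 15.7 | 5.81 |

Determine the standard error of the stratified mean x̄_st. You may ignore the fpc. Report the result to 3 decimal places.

V̂(x̄_st) = Σ W_h² s_h²/n_h, with W_h = N_h/N and N = 7400:
  stratum XS: (650/7400)²·17.62²/111 = 0.02158
  stratum S: (1750/7400)²·14.62²/282 = 0.0423895
  stratum M: (2800/7400)²·11.77²/231 = 0.0858605
  stratum L: (2200/7400)²·5.81²/165 = 0.0180822
V̂(x̄_st) = 0.167912
SE(x̄_st) = √0.167912 = 0.409771

SE(x̄_st) ≈ 0.410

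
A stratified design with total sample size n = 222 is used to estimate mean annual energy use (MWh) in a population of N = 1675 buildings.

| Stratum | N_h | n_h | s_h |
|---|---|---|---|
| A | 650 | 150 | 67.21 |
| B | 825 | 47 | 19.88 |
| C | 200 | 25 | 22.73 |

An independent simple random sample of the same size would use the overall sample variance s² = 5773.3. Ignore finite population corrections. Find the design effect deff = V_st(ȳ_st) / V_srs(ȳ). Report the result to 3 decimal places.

deff ≈ 0.264

V̂(ȳ_st) = Σ W_h² s_h²/n_h, with W_h = N_h/N and N = 1675:
  stratum A: (650/1675)²·67.21²/150 = 4.53496
  stratum B: (825/1675)²·19.88²/47 = 2.03992
  stratum C: (200/1675)²·22.73²/25 = 0.294638
V_st = 6.86952
V_srs = s²/n = 5773.3/222 = 26.0059
deff = V_st / V_srs = 6.86952/26.0059 = 0.2642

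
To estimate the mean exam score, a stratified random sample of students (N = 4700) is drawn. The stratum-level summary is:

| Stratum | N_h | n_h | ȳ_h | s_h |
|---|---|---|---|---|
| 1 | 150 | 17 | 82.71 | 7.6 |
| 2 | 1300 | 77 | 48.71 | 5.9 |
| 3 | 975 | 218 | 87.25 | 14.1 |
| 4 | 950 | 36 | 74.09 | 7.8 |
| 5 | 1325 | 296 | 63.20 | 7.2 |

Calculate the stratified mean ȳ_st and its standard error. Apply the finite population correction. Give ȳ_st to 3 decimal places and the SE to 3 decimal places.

ȳ_st = Σ W_h ȳ_h = (150·82.71 + 1300·48.71 + 975·87.25 + 950·74.09 + 1325·63.20)/4700 = 67.00505
V̂(ȳ_st) = Σ W_h² (1 − n_h/N_h) s_h²/n_h, with W_h = N_h/N and N = 4700:
  stratum 1: (150/4700)²·(1 − 17/150)·7.6²/17 = 0.0030685
  stratum 2: (1300/4700)²·(1 − 77/1300)·5.9²/77 = 0.0325377
  stratum 3: (975/4700)²·(1 − 218/975)·14.1²/218 = 0.030471
  stratum 4: (950/4700)²·(1 − 36/950)·7.8²/36 = 0.0664295
  stratum 5: (1325/4700)²·(1 − 296/1325)·7.2²/296 = 0.0108096
V̂(ȳ_st) = 0.143316
SE(ȳ_st) = √0.143316 = 0.378571

ȳ_st ≈ 67.005, SE ≈ 0.379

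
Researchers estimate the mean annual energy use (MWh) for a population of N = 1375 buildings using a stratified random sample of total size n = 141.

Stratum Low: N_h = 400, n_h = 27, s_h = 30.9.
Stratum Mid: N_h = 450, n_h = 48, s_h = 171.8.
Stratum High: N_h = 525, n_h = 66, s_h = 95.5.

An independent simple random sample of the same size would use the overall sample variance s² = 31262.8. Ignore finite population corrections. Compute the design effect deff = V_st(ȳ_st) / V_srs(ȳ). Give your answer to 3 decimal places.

deff ≈ 0.401

V̂(ȳ_st) = Σ W_h² s_h²/n_h, with W_h = N_h/N and N = 1375:
  stratum Low: (400/1375)²·30.9²/27 = 2.99273
  stratum Mid: (450/1375)²·171.8²/48 = 65.8605
  stratum High: (525/1375)²·95.5²/66 = 20.1454
V_st = 88.9986
V_srs = s²/n = 31262.8/141 = 221.722
deff = V_st / V_srs = 88.9986/221.722 = 0.4014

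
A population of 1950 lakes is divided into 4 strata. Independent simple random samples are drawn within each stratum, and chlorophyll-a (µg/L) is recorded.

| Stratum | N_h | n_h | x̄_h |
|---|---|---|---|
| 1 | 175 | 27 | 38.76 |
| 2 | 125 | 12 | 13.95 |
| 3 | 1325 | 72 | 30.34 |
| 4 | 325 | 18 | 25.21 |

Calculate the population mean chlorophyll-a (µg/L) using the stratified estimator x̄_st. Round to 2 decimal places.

x̄_st ≈ 29.19

N = Σ N_h = 1950. Stratum weights W_h = N_h/N.
x̄_st = (175·38.76 + 125·13.95 + 1325·30.34 + 325·25.21) / 1950 = 29.1900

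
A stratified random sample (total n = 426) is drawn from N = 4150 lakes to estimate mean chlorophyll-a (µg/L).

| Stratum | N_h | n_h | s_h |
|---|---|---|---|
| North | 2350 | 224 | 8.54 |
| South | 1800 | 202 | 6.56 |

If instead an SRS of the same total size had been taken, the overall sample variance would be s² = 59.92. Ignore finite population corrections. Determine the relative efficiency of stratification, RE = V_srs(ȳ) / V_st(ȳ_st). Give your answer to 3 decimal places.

RE ≈ 0.974

V̂(ȳ_st) = Σ W_h² s_h²/n_h, with W_h = N_h/N and N = 4150:
  stratum North: (2350/4150)²·8.54²/224 = 0.104402
  stratum South: (1800/4150)²·6.56²/202 = 0.0400779
V_st = 0.14448
V_srs = s²/n = 59.92/426 = 0.140657
Relative efficiency = V_srs / V_st = 0.140657/0.14448 = 0.9735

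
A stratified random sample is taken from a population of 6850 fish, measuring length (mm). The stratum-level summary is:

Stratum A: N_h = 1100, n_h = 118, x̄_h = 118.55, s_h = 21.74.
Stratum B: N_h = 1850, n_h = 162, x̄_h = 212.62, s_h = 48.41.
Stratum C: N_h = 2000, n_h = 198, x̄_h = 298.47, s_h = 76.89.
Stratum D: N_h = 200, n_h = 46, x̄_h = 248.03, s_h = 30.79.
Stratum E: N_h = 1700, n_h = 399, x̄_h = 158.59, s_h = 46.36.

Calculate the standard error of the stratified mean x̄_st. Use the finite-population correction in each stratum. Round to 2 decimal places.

V̂(x̄_st) = Σ W_h² (1 − n_h/N_h) s_h²/n_h, with W_h = N_h/N and N = 6850:
  stratum A: (1100/6850)²·(1 − 118/1100)·21.74²/118 = 0.0922062
  stratum B: (1850/6850)²·(1 − 162/1850)·48.41²/162 = 0.96276
  stratum C: (2000/6850)²·(1 − 198/2000)·76.89²/198 = 2.29339
  stratum D: (200/6850)²·(1 − 46/200)·30.79²/46 = 0.0135279
  stratum E: (1700/6850)²·(1 − 399/1700)·46.36²/399 = 0.253898
V̂(x̄_st) = 3.61578
SE(x̄_st) = √3.61578 = 1.90152

SE(x̄_st) ≈ 1.90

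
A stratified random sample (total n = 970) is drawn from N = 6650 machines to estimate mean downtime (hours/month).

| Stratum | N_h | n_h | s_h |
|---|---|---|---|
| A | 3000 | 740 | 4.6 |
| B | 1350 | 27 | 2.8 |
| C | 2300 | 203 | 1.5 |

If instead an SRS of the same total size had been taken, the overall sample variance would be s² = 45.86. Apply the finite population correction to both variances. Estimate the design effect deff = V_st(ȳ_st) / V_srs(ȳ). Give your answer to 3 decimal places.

deff ≈ 0.429

V̂(ȳ_st) = Σ W_h² (1 − n_h/N_h) s_h²/n_h, with W_h = N_h/N and N = 6650:
  stratum A: (3000/6650)²·(1 − 740/3000)·4.6²/740 = 0.004384
  stratum B: (1350/6650)²·(1 − 27/1350)·2.8²/27 = 0.0117274
  stratum C: (2300/6650)²·(1 − 203/2300)·1.5²/203 = 0.00120884
V_st = 0.0173203
V_srs = (1 − 970/6650)·45.86/970 = 0.0403821
deff = V_st / V_srs = 0.0173203/0.0403821 = 0.4289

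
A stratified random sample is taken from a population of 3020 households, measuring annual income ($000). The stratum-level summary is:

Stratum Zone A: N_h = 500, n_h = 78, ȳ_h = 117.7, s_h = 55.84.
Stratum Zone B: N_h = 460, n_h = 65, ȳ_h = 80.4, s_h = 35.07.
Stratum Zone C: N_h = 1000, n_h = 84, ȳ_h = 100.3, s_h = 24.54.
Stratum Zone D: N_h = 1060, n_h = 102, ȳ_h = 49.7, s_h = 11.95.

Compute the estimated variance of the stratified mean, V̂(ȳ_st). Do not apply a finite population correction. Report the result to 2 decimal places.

V̂(ȳ_st) = Σ W_h² s_h²/n_h, with W_h = N_h/N and N = 3020:
  stratum Zone A: (500/3020)²·55.84²/78 = 1.09578
  stratum Zone B: (460/3020)²·35.07²/65 = 0.438995
  stratum Zone C: (1000/3020)²·24.54²/84 = 0.78606
  stratum Zone D: (1060/3020)²·11.95²/102 = 0.172478
V̂(ȳ_st) = 2.49331

V̂(ȳ_st) ≈ 2.49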